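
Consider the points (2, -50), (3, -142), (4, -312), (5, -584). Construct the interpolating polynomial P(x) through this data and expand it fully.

Build the Lagrange basis polynomials:
L_0(x) = (x - 3)(x - 4)(x - 5) / [-6] = -(1/6)x^3 + 2x^2 - (47/6)x + 10
L_1(x) = (x - 2)(x - 4)(x - 5) / [2] = (1/2)x^3 - (11/2)x^2 + 19x - 20
L_2(x) = (x - 2)(x - 3)(x - 5) / [-2] = -(1/2)x^3 + 5x^2 - (31/2)x + 15
L_3(x) = (x - 2)(x - 3)(x - 4) / [6] = (1/6)x^3 - (3/2)x^2 + (13/3)x - 4
P(x) = (-50)·L_0 + (-142)·L_1 + (-312)·L_2 + (-584)·L_3
  (-50)·L_0(x) = (25/3)x^3 - 100x^2 + (1175/3)x - 500
  (-142)·L_1(x) = -71x^3 + 781x^2 - 2698x + 2840
  (-312)·L_2(x) = 156x^3 - 1560x^2 + 4836x - 4680
  (-584)·L_3(x) = -(292/3)x^3 + 876x^2 - (7592/3)x + 2336
Adding term by term: -4x^3 - 3x^2 - x - 4

P(x) = -4x^3 - 3x^2 - x - 4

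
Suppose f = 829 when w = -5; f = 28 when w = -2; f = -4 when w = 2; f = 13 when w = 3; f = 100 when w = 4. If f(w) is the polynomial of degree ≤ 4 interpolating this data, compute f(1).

1

L_0(1) = (3)·(-1)·(-2)·(-3)/[(-3)·(-7)·(-8)·(-9)] = -1/84
L_1(1) = (6)·(-1)·(-2)·(-3)/[(3)·(-4)·(-5)·(-6)] = 1/10
L_2(1) = (6)·(3)·(-2)·(-3)/[(7)·(4)·(-1)·(-2)] = 27/14
L_3(1) = (6)·(3)·(-1)·(-3)/[(8)·(5)·(1)·(-1)] = -27/20
L_4(1) = (6)·(3)·(-1)·(-2)/[(9)·(6)·(2)·(1)] = 1/3
Sum: 829·(-1/84) + 28·(1/10) + (-4)·(27/14) + 13·(-27/20) + 100·(1/3) = 1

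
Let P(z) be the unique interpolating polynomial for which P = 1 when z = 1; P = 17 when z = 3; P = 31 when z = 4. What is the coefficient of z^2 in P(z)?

2

The leading coefficient equals the top divided difference P[1,3,4].
P[1,3] = (17 - 1) / (3 - 1) = 8
P[3,4] = (31 - 17) / (4 - 3) = 14
P[1,3,4] = (14 - 8) / (4 - 1) = 2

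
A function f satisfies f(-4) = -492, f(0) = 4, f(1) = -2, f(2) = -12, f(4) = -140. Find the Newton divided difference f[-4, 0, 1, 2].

f[-4,0] = (4 - (-492)) / (0 - (-4)) = 124
f[0,1] = (-2 - 4) / (1 - 0) = -6
f[1,2] = (-12 - (-2)) / (2 - 1) = -10
f[-4,0,1] = (-6 - 124) / (1 - (-4)) = -26
f[0,1,2] = (-10 - (-6)) / (2 - 0) = -2
f[-4,0,1,2] = (-2 - (-26)) / (2 - (-4)) = 4

4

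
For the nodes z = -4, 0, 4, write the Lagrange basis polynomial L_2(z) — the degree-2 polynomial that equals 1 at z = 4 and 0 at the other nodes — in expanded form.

L_2(z) = (z + 4)z / [(8)·(4)]
       = (z^2 + 4z) / (32)

L_2(z) = (1/32)z^2 + (1/8)z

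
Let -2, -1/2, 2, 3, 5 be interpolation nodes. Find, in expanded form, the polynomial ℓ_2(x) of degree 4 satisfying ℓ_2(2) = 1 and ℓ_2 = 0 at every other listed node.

ℓ_2(x) = (1/30)x^4 - (11/60)x^3 - (2/15)x^2 + (59/60)x + 1/2

ℓ_2(x) = (x + 2)(x + 1/2)(x - 3)(x - 5) / [(4)·(5/2)·(-1)·(-3)]
       = (x^4 - (11/2)x^3 - 4x^2 + (59/2)x + 15) / (30)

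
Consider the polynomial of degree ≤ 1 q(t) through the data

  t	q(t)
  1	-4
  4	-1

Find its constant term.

-5

L_0(t) = (t - 4) / [-3] = -(1/3)t + 4/3
L_1(t) = (t - 1) / [3] = (1/3)t - 1/3
q(t) = (-4)·L_0 + (-1)·L_1
Only the constant term is needed; take it from each L_i and combine:
(-4)·(4/3) + (-1)·(-1/3) = -5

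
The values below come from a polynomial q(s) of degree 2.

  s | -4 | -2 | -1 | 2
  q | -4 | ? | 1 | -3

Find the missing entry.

The 3 known values determine q uniquely (degree ≤ 2).
Evaluate each Lagrange basis at s = -2:
L_0(-2) = (-1)·(-4)/[(-3)·(-6)] = 2/9
L_1(-2) = (2)·(-4)/[(3)·(-3)] = 8/9
L_2(-2) = (2)·(-1)/[(6)·(3)] = -1/9
Sum: (-4)·(2/9) + 1·(8/9) + (-3)·(-1/9) = 1/3

1/3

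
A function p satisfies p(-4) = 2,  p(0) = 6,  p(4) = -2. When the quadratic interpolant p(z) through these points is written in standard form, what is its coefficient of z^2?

Build the Lagrange basis polynomials:
L_0(z) = z(z - 4) / [32] = (1/32)z^2 - (1/8)z
L_1(z) = (z + 4)(z - 4) / [-16] = -(1/16)z^2 + 1
L_2(z) = (z + 4)z / [32] = (1/32)z^2 + (1/8)z
p(z) = 2·L_0 + 6·L_1 + (-2)·L_2
Only the coefficient of z^2 is needed; take it from each L_i and combine:
2·(1/32) + 6·(-1/16) + (-2)·(1/32) = -3/8

-3/8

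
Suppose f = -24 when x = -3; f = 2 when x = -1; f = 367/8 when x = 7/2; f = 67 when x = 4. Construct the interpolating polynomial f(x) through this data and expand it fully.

f(x) = x^3 + 3

L_0(x) = (x + 1)(x - 7/2)(x - 4) / [-91] = -(1/91)x^3 + (1/14)x^2 - (1/14)x - 2/13
L_1(x) = (x + 3)(x - 7/2)(x - 4) / [45] = (1/45)x^3 - (1/10)x^2 - (17/90)x + 14/15
L_2(x) = (x + 3)(x + 1)(x - 4) / [-117/8] = -(8/117)x^3 + (8/9)x + 32/39
L_3(x) = (x + 3)(x + 1)(x - 7/2) / [35/2] = (2/35)x^3 + (1/35)x^2 - (22/35)x - 3/5
f(x) = (-24)·L_0 + 2·L_1 + (367/8)·L_2 + 67·L_3
  (-24)·L_0(x) = (24/91)x^3 - (12/7)x^2 + (12/7)x + 48/13
  2·L_1(x) = (2/45)x^3 - (1/5)x^2 - (17/45)x + 28/15
  (367/8)·L_2(x) = -(367/117)x^3 + (367/9)x + 1468/39
  67·L_3(x) = (134/35)x^3 + (67/35)x^2 - (1474/35)x - 201/5
Adding term by term: x^3 + 3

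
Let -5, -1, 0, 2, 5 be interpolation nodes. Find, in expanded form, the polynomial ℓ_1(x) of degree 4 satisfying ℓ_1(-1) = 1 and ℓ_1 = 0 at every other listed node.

ℓ_1(x) = (x + 5)x(x - 2)(x - 5) / [(4)·(-1)·(-3)·(-6)]
       = (x^4 - 2x^3 - 25x^2 + 50x) / (-72)

ℓ_1(x) = -(1/72)x^4 + (1/36)x^3 + (25/72)x^2 - (25/36)x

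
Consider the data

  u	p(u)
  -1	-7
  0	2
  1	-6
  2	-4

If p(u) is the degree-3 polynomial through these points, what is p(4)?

Using Newton's divided-difference form:
p[-1,0] = (2 - (-7)) / (0 - (-1)) = 9
p[0,1] = (-6 - 2) / (1 - 0) = -8
p[1,2] = (-4 - (-6)) / (2 - 1) = 2
p[-1,0,1] = (-8 - 9) / (1 - (-1)) = -17/2
p[0,1,2] = (2 - (-8)) / (2 - 0) = 5
p[-1,0,1,2] = (5 - (-17/2)) / (2 - (-1)) = 9/2
p(4) = -7 + 9·(5) + (-17/2)·(5)·(4) + (9/2)·(5)·(4)·(3) = 138

138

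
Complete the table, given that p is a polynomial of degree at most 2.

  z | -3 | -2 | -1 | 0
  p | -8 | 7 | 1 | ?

-26

The 3 known values determine p uniquely (degree ≤ 2).
Evaluate each Lagrange basis at z = 0:
L_0(0) = (2)·(1)/[(-1)·(-2)] = 1
L_1(0) = (3)·(1)/[(1)·(-1)] = -3
L_2(0) = (3)·(2)/[(2)·(1)] = 3
Sum: (-8)·(1) + 7·(-3) + 1·(3) = -26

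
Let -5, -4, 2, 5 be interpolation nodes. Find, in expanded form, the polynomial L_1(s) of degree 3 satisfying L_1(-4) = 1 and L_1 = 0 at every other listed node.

L_1(s) = (1/54)s^3 - (1/27)s^2 - (25/54)s + 25/27

L_1(s) = (s + 5)(s - 2)(s - 5) / [(1)·(-6)·(-9)]
       = (s^3 - 2s^2 - 25s + 50) / (54)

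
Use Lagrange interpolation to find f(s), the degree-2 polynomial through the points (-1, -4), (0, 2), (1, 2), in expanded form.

f(s) = -3s^2 + 3s + 2

Build the Lagrange basis polynomials:
L_0(s) = s(s - 1) / [2] = (1/2)s^2 - (1/2)s
L_1(s) = (s + 1)(s - 1) / [-1] = -s^2 + 1
L_2(s) = (s + 1)s / [2] = (1/2)s^2 + (1/2)s
f(s) = (-4)·L_0 + 2·L_1 + 2·L_2
  (-4)·L_0(s) = -2s^2 + 2s
  2·L_1(s) = -2s^2 + 2
  2·L_2(s) = s^2 + s
Adding term by term: -3s^2 + 3s + 2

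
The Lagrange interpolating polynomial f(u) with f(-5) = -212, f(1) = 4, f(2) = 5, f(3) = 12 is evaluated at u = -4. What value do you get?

Evaluate each Lagrange basis at u = -4:
L_0(-4) = (-5)·(-6)·(-7)/[(-6)·(-7)·(-8)] = 5/8
L_1(-4) = (1)·(-6)·(-7)/[(6)·(-1)·(-2)] = 7/2
L_2(-4) = (1)·(-5)·(-7)/[(7)·(1)·(-1)] = -5
L_3(-4) = (1)·(-5)·(-6)/[(8)·(2)·(1)] = 15/8
Sum: (-212)·(5/8) + 4·(7/2) + 5·(-5) + 12·(15/8) = -121

-121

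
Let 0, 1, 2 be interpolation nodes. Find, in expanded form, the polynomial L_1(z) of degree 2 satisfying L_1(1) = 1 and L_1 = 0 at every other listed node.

L_1(z) = z(z - 2) / [(1)·(-1)]
       = (z^2 - 2z) / (-1)

L_1(z) = -z^2 + 2z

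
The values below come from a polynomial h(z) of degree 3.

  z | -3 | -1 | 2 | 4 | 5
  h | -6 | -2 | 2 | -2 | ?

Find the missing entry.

-258/35

The 4 known values determine h uniquely (degree ≤ 3).
Evaluate each Lagrange basis at z = 5:
L_0(5) = (6)·(3)·(1)/[(-2)·(-5)·(-7)] = -9/35
L_1(5) = (8)·(3)·(1)/[(2)·(-3)·(-5)] = 4/5
L_2(5) = (8)·(6)·(1)/[(5)·(3)·(-2)] = -8/5
L_3(5) = (8)·(6)·(3)/[(7)·(5)·(2)] = 72/35
Sum: (-6)·(-9/35) + (-2)·(4/5) + 2·(-8/5) + (-2)·(72/35) = -258/35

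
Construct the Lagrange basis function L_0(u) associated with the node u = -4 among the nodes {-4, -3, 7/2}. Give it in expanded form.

L_0(u) = (2/15)u^2 - (1/15)u - 7/5

L_0(u) = (u + 3)(u - 7/2) / [(-1)·(-15/2)]
       = (u^2 - (1/2)u - 21/2) / (15/2)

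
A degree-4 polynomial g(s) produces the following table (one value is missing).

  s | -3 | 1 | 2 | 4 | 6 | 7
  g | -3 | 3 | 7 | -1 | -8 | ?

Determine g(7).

103/14

The 5 known values determine g uniquely (degree ≤ 4).
L_0(7) = (6)·(5)·(3)·(1)/[(-4)·(-5)·(-7)·(-9)] = 1/14
L_1(7) = (10)·(5)·(3)·(1)/[(4)·(-1)·(-3)·(-5)] = -5/2
L_2(7) = (10)·(6)·(3)·(1)/[(5)·(1)·(-2)·(-4)] = 9/2
L_3(7) = (10)·(6)·(5)·(1)/[(7)·(3)·(2)·(-2)] = -25/7
L_4(7) = (10)·(6)·(5)·(3)/[(9)·(5)·(4)·(2)] = 5/2
Sum: (-3)·(1/14) + 3·(-5/2) + 7·(9/2) + (-1)·(-25/7) + (-8)·(5/2) = 103/14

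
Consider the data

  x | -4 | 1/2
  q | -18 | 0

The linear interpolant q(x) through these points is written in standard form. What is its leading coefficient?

4

The leading coefficient equals the top divided difference q[-4,1/2].
q[-4,1/2] = (0 - (-18)) / (1/2 - (-4)) = 4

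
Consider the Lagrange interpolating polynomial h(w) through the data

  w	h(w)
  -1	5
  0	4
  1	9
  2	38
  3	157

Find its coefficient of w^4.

2

The leading coefficient equals the top divided difference h[-1,0,1,2,3].
h[-1,0] = (4 - 5) / (0 - (-1)) = -1
h[0,1] = (9 - 4) / (1 - 0) = 5
h[1,2] = (38 - 9) / (2 - 1) = 29
h[2,3] = (157 - 38) / (3 - 2) = 119
h[-1,0,1] = (5 - (-1)) / (1 - (-1)) = 3
h[0,1,2] = (29 - 5) / (2 - 0) = 12
h[1,2,3] = (119 - 29) / (3 - 1) = 45
h[-1,0,1,2] = (12 - 3) / (2 - (-1)) = 3
h[0,1,2,3] = (45 - 12) / (3 - 0) = 11
h[-1,0,1,2,3] = (11 - 3) / (3 - (-1)) = 2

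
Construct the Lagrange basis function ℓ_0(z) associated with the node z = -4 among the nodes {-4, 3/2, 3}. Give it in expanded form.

ℓ_0(z) = (2/77)z^2 - (9/77)z + 9/77

ℓ_0(z) = (z - 3/2)(z - 3) / [(-11/2)·(-7)]
       = (z^2 - (9/2)z + 9/2) / (77/2)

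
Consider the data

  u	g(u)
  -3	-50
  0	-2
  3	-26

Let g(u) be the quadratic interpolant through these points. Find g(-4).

-82

L_0(-4) = (-4)·(-7)/[(-3)·(-6)] = 14/9
L_1(-4) = (-1)·(-7)/[(3)·(-3)] = -7/9
L_2(-4) = (-1)·(-4)/[(6)·(3)] = 2/9
Sum: (-50)·(14/9) + (-2)·(-7/9) + (-26)·(2/9) = -82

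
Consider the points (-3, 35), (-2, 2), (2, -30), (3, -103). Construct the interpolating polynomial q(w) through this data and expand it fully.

q(w) = -3w^3 - 4w^2 + 4w + 2

Build the Lagrange basis polynomials:
L_0(w) = (w + 2)(w - 2)(w - 3) / [-30] = -(1/30)w^3 + (1/10)w^2 + (2/15)w - 2/5
L_1(w) = (w + 3)(w - 2)(w - 3) / [20] = (1/20)w^3 - (1/10)w^2 - (9/20)w + 9/10
L_2(w) = (w + 3)(w + 2)(w - 3) / [-20] = -(1/20)w^3 - (1/10)w^2 + (9/20)w + 9/10
L_3(w) = (w + 3)(w + 2)(w - 2) / [30] = (1/30)w^3 + (1/10)w^2 - (2/15)w - 2/5
q(w) = 35·L_0 + 2·L_1 + (-30)·L_2 + (-103)·L_3
  35·L_0(w) = -(7/6)w^3 + (7/2)w^2 + (14/3)w - 14
  2·L_1(w) = (1/10)w^3 - (1/5)w^2 - (9/10)w + 9/5
  (-30)·L_2(w) = (3/2)w^3 + 3w^2 - (27/2)w - 27
  (-103)·L_3(w) = -(103/30)w^3 - (103/10)w^2 + (206/15)w + 206/5
Adding term by term: -3w^3 - 4w^2 + 4w + 2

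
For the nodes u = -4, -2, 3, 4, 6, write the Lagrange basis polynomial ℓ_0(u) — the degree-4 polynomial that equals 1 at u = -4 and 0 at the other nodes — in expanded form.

ℓ_0(u) = (1/1120)u^4 - (11/1120)u^3 + (1/40)u^2 + (9/280)u - 9/70

ℓ_0(u) = (u + 2)(u - 3)(u - 4)(u - 6) / [(-2)·(-7)·(-8)·(-10)]
       = (u^4 - 11u^3 + 28u^2 + 36u - 144) / (1120)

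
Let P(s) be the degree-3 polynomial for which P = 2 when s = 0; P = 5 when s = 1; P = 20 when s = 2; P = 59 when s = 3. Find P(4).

134

Evaluate each Lagrange basis at s = 4:
L_0(4) = (3)·(2)·(1)/[(-1)·(-2)·(-3)] = -1
L_1(4) = (4)·(2)·(1)/[(1)·(-1)·(-2)] = 4
L_2(4) = (4)·(3)·(1)/[(2)·(1)·(-1)] = -6
L_3(4) = (4)·(3)·(2)/[(3)·(2)·(1)] = 4
Sum: 2·(-1) + 5·(4) + 20·(-6) + 59·(4) = 134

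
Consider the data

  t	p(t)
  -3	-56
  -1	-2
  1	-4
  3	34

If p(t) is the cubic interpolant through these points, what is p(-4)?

Evaluate each Lagrange basis at t = -4:
L_0(-4) = (-3)·(-5)·(-7)/[(-2)·(-4)·(-6)] = 35/16
L_1(-4) = (-1)·(-5)·(-7)/[(2)·(-2)·(-4)] = -35/16
L_2(-4) = (-1)·(-3)·(-7)/[(4)·(2)·(-2)] = 21/16
L_3(-4) = (-1)·(-3)·(-5)/[(6)·(4)·(2)] = -5/16
Sum: (-56)·(35/16) + (-2)·(-35/16) + (-4)·(21/16) + 34·(-5/16) = -134

-134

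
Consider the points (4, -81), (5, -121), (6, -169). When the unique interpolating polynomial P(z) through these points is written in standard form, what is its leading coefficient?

-4

The leading coefficient equals the top divided difference P[4,5,6].
P[4,5] = (-121 - (-81)) / (5 - 4) = -40
P[5,6] = (-169 - (-121)) / (6 - 5) = -48
P[4,5,6] = (-48 - (-40)) / (6 - 4) = -4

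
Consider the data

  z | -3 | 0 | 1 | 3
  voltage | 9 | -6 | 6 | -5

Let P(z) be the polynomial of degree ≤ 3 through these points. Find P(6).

-1041/4

L_0(6) = (6)·(5)·(3)/[(-3)·(-4)·(-6)] = -5/4
L_1(6) = (9)·(5)·(3)/[(3)·(-1)·(-3)] = 15
L_2(6) = (9)·(6)·(3)/[(4)·(1)·(-2)] = -81/4
L_3(6) = (9)·(6)·(5)/[(6)·(3)·(2)] = 15/2
Sum: 9·(-5/4) + (-6)·(15) + 6·(-81/4) + (-5)·(15/2) = -1041/4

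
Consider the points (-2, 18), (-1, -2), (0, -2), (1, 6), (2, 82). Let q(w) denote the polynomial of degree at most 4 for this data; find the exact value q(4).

Evaluate each Lagrange basis at w = 4:
L_0(4) = (5)·(4)·(3)·(2)/[(-1)·(-2)·(-3)·(-4)] = 5
L_1(4) = (6)·(4)·(3)·(2)/[(1)·(-1)·(-2)·(-3)] = -24
L_2(4) = (6)·(5)·(3)·(2)/[(2)·(1)·(-1)·(-2)] = 45
L_3(4) = (6)·(5)·(4)·(2)/[(3)·(2)·(1)·(-1)] = -40
L_4(4) = (6)·(5)·(4)·(3)/[(4)·(3)·(2)·(1)] = 15
Sum: 18·(5) + (-2)·(-24) + (-2)·(45) + 6·(-40) + 82·(15) = 1038

1038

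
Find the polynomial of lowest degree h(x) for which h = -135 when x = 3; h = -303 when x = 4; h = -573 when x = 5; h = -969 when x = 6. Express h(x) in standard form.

h(x) = -4x^3 - 3x^2 + x - 3

Build the Lagrange basis polynomials:
L_0(x) = (x - 4)(x - 5)(x - 6) / [-6] = -(1/6)x^3 + (5/2)x^2 - (37/3)x + 20
L_1(x) = (x - 3)(x - 5)(x - 6) / [2] = (1/2)x^3 - 7x^2 + (63/2)x - 45
L_2(x) = (x - 3)(x - 4)(x - 6) / [-2] = -(1/2)x^3 + (13/2)x^2 - 27x + 36
L_3(x) = (x - 3)(x - 4)(x - 5) / [6] = (1/6)x^3 - 2x^2 + (47/6)x - 10
h(x) = (-135)·L_0 + (-303)·L_1 + (-573)·L_2 + (-969)·L_3
  (-135)·L_0(x) = (45/2)x^3 - (675/2)x^2 + 1665x - 2700
  (-303)·L_1(x) = -(303/2)x^3 + 2121x^2 - (19089/2)x + 13635
  (-573)·L_2(x) = (573/2)x^3 - (7449/2)x^2 + 15471x - 20628
  (-969)·L_3(x) = -(323/2)x^3 + 1938x^2 - (15181/2)x + 9690
Adding term by term: -4x^3 - 3x^2 + x - 3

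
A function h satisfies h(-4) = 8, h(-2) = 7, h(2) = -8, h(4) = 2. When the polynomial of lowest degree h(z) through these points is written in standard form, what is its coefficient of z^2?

Build the Lagrange basis polynomials:
L_0(z) = (z + 2)(z - 2)(z - 4) / [-96] = -(1/96)z^3 + (1/24)z^2 + (1/24)z - 1/6
L_1(z) = (z + 4)(z - 2)(z - 4) / [48] = (1/48)z^3 - (1/24)z^2 - (1/3)z + 2/3
L_2(z) = (z + 4)(z + 2)(z - 4) / [-48] = -(1/48)z^3 - (1/24)z^2 + (1/3)z + 2/3
L_3(z) = (z + 4)(z + 2)(z - 2) / [96] = (1/96)z^3 + (1/24)z^2 - (1/24)z - 1/6
h(z) = 8·L_0 + 7·L_1 + (-8)·L_2 + 2·L_3
Only the coefficient of z^2 is needed; take it from each L_i and combine:
8·(1/24) + 7·(-1/24) + (-8)·(-1/24) + 2·(1/24) = 11/24

11/24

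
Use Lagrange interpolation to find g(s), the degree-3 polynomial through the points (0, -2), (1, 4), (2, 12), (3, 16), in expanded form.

L_0(s) = (s - 1)(s - 2)(s - 3) / [-6] = -(1/6)s^3 + s^2 - (11/6)s + 1
L_1(s) = s(s - 2)(s - 3) / [2] = (1/2)s^3 - (5/2)s^2 + 3s
L_2(s) = s(s - 1)(s - 3) / [-2] = -(1/2)s^3 + 2s^2 - (3/2)s
L_3(s) = s(s - 1)(s - 2) / [6] = (1/6)s^3 - (1/2)s^2 + (1/3)s
g(s) = (-2)·L_0 + 4·L_1 + 12·L_2 + 16·L_3
  (-2)·L_0(s) = (1/3)s^3 - 2s^2 + (11/3)s - 2
  4·L_1(s) = 2s^3 - 10s^2 + 12s
  12·L_2(s) = -6s^3 + 24s^2 - 18s
  16·L_3(s) = (8/3)s^3 - 8s^2 + (16/3)s
Adding term by term: -s^3 + 4s^2 + 3s - 2

g(s) = -s^3 + 4s^2 + 3s - 2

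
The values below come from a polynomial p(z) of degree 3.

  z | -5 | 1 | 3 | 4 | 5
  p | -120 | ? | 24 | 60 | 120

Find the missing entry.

The 4 known values determine p uniquely (degree ≤ 3).
Evaluate each Lagrange basis at z = 1:
L_0(1) = (-2)·(-3)·(-4)/[(-8)·(-9)·(-10)] = 1/30
L_1(1) = (6)·(-3)·(-4)/[(8)·(-1)·(-2)] = 9/2
L_2(1) = (6)·(-2)·(-4)/[(9)·(1)·(-1)] = -16/3
L_3(1) = (6)·(-2)·(-3)/[(10)·(2)·(1)] = 9/5
Sum: (-120)·(1/30) + 24·(9/2) + 60·(-16/3) + 120·(9/5) = 0

0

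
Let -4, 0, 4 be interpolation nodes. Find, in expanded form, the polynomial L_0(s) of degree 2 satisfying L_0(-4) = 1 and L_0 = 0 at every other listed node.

L_0(s) = (1/32)s^2 - (1/8)s

L_0(s) = s(s - 4) / [(-4)·(-8)]
       = (s^2 - 4s) / (32)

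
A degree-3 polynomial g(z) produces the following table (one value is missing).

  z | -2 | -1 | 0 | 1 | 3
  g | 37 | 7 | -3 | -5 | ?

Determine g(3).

-33

The 4 known values determine g uniquely (degree ≤ 3).
Evaluate each Lagrange basis at z = 3:
L_0(3) = (4)·(3)·(2)/[(-1)·(-2)·(-3)] = -4
L_1(3) = (5)·(3)·(2)/[(1)·(-1)·(-2)] = 15
L_2(3) = (5)·(4)·(2)/[(2)·(1)·(-1)] = -20
L_3(3) = (5)·(4)·(3)/[(3)·(2)·(1)] = 10
Sum: 37·(-4) + 7·(15) + (-3)·(-20) + (-5)·(10) = -33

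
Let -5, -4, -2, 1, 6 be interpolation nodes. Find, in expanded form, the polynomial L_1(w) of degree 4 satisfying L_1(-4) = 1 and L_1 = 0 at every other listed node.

L_1(w) = -(1/100)w^4 + (33/100)w^2 + (7/25)w - 3/5

L_1(w) = (w + 5)(w + 2)(w - 1)(w - 6) / [(1)·(-2)·(-5)·(-10)]
       = (w^4 - 33w^2 - 28w + 60) / (-100)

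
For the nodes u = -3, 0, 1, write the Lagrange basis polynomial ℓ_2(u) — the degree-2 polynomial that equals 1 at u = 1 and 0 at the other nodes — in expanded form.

ℓ_2(u) = (u + 3)u / [(4)·(1)]
       = (u^2 + 3u) / (4)

ℓ_2(u) = (1/4)u^2 + (3/4)u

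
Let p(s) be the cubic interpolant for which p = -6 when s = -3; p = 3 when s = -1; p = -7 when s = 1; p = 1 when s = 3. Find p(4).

373/16

Using Newton's divided-difference form:
p[-3,-1] = (3 - (-6)) / (-1 - (-3)) = 9/2
p[-1,1] = (-7 - 3) / (1 - (-1)) = -5
p[1,3] = (1 - (-7)) / (3 - 1) = 4
p[-3,-1,1] = (-5 - 9/2) / (1 - (-3)) = -19/8
p[-1,1,3] = (4 - (-5)) / (3 - (-1)) = 9/4
p[-3,-1,1,3] = (9/4 - (-19/8)) / (3 - (-3)) = 37/48
p(4) = -6 + (9/2)·(7) + (-19/8)·(7)·(5) + (37/48)·(7)·(5)·(3) = 373/16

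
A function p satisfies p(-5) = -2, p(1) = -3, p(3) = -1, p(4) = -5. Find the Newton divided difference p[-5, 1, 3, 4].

p[-5,1] = (-3 - (-2)) / (1 - (-5)) = -1/6
p[1,3] = (-1 - (-3)) / (3 - 1) = 1
p[3,4] = (-5 - (-1)) / (4 - 3) = -4
p[-5,1,3] = (1 - (-1/6)) / (3 - (-5)) = 7/48
p[1,3,4] = (-4 - 1) / (4 - 1) = -5/3
p[-5,1,3,4] = (-5/3 - 7/48) / (4 - (-5)) = -29/144

-29/144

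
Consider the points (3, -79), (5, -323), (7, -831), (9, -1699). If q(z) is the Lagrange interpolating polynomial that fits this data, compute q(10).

L_0(10) = (5)·(3)·(1)/[(-2)·(-4)·(-6)] = -5/16
L_1(10) = (7)·(3)·(1)/[(2)·(-2)·(-4)] = 21/16
L_2(10) = (7)·(5)·(1)/[(4)·(2)·(-2)] = -35/16
L_3(10) = (7)·(5)·(3)/[(6)·(4)·(2)] = 35/16
Sum: (-79)·(-5/16) + (-323)·(21/16) + (-831)·(-35/16) + (-1699)·(35/16) = -2298

-2298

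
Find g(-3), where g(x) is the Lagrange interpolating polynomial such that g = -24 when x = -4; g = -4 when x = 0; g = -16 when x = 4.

Evaluate each Lagrange basis at x = -3:
L_0(-3) = (-3)·(-7)/[(-4)·(-8)] = 21/32
L_1(-3) = (1)·(-7)/[(4)·(-4)] = 7/16
L_2(-3) = (1)·(-3)/[(8)·(4)] = -3/32
Sum: (-24)·(21/32) + (-4)·(7/16) + (-16)·(-3/32) = -16

-16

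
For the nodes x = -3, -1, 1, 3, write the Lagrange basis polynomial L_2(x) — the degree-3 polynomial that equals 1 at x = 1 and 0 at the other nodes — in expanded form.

L_2(x) = (x + 3)(x + 1)(x - 3) / [(4)·(2)·(-2)]
       = (x^3 + x^2 - 9x - 9) / (-16)

L_2(x) = -(1/16)x^3 - (1/16)x^2 + (9/16)x + 9/16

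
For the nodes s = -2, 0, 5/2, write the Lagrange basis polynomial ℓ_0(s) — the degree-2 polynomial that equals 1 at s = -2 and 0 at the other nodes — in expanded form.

ℓ_0(s) = s(s - 5/2) / [(-2)·(-9/2)]
       = (s^2 - (5/2)s) / (9)

ℓ_0(s) = (1/9)s^2 - (5/18)s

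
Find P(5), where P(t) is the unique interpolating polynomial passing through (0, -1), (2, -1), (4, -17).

-31

Evaluate each Lagrange basis at t = 5:
L_0(5) = (3)·(1)/[(-2)·(-4)] = 3/8
L_1(5) = (5)·(1)/[(2)·(-2)] = -5/4
L_2(5) = (5)·(3)/[(4)·(2)] = 15/8
Sum: (-1)·(3/8) + (-1)·(-5/4) + (-17)·(15/8) = -31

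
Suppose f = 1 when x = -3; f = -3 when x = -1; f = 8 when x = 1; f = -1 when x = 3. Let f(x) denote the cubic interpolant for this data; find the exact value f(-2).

-81/16

Evaluate each Lagrange basis at x = -2:
L_0(-2) = (-1)·(-3)·(-5)/[(-2)·(-4)·(-6)] = 5/16
L_1(-2) = (1)·(-3)·(-5)/[(2)·(-2)·(-4)] = 15/16
L_2(-2) = (1)·(-1)·(-5)/[(4)·(2)·(-2)] = -5/16
L_3(-2) = (1)·(-1)·(-3)/[(6)·(4)·(2)] = 1/16
Sum: 1·(5/16) + (-3)·(15/16) + 8·(-5/16) + (-1)·(1/16) = -81/16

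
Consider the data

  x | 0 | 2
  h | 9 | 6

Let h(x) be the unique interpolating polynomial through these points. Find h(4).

Evaluate each Lagrange basis at x = 4:
L_0(4) = (2)/[(-2)] = -1
L_1(4) = (4)/[(2)] = 2
Sum: 9·(-1) + 6·(2) = 3

3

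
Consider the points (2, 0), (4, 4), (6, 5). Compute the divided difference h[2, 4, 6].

-3/8

h[2,4] = (4 - 0) / (4 - 2) = 2
h[4,6] = (5 - 4) / (6 - 4) = 1/2
h[2,4,6] = (1/2 - 2) / (6 - 2) = -3/8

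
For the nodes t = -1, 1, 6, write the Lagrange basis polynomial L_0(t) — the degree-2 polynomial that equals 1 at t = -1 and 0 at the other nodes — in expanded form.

L_0(t) = (t - 1)(t - 6) / [(-2)·(-7)]
       = (t^2 - 7t + 6) / (14)

L_0(t) = (1/14)t^2 - (1/2)t + 3/7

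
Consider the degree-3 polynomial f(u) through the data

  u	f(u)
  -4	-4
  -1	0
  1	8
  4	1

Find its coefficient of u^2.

Build the Lagrange basis polynomials:
L_0(u) = (u + 1)(u - 1)(u - 4) / [-120] = -(1/120)u^3 + (1/30)u^2 + (1/120)u - 1/30
L_1(u) = (u + 4)(u - 1)(u - 4) / [30] = (1/30)u^3 - (1/30)u^2 - (8/15)u + 8/15
L_2(u) = (u + 4)(u + 1)(u - 4) / [-30] = -(1/30)u^3 - (1/30)u^2 + (8/15)u + 8/15
L_3(u) = (u + 4)(u + 1)(u - 1) / [120] = (1/120)u^3 + (1/30)u^2 - (1/120)u - 1/30
f(u) = (-4)·L_0 + 0·L_1 + 8·L_2 + 1·L_3
Only the coefficient of u^2 is needed; take it from each L_i and combine:
(-4)·(1/30) + 0·(-1/30) + 8·(-1/30) + 1·(1/30) = -11/30

-11/30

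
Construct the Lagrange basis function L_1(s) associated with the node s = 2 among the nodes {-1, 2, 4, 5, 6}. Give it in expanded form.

L_1(s) = -(1/72)s^4 + (7/36)s^3 - (59/72)s^2 + (23/36)s + 5/3

L_1(s) = (s + 1)(s - 4)(s - 5)(s - 6) / [(3)·(-2)·(-3)·(-4)]
       = (s^4 - 14s^3 + 59s^2 - 46s - 120) / (-72)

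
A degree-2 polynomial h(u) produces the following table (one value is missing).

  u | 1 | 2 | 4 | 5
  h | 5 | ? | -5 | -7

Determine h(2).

The 3 known values determine h uniquely (degree ≤ 2).
L_0(2) = (-2)·(-3)/[(-3)·(-4)] = 1/2
L_1(2) = (1)·(-3)/[(3)·(-1)] = 1
L_2(2) = (1)·(-2)/[(4)·(1)] = -1/2
Sum: 5·(1/2) + (-5)·(1) + (-7)·(-1/2) = 1

1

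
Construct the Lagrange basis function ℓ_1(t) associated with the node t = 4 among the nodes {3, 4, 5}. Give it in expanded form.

ℓ_1(t) = -t^2 + 8t - 15

ℓ_1(t) = (t - 3)(t - 5) / [(1)·(-1)]
       = (t^2 - 8t + 15) / (-1)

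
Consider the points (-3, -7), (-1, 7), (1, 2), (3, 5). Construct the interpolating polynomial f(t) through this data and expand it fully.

f(t) = (9/16)t^3 - (11/16)t^2 - (49/16)t + 83/16

L_0(t) = (t + 1)(t - 1)(t - 3) / [-48] = -(1/48)t^3 + (1/16)t^2 + (1/48)t - 1/16
L_1(t) = (t + 3)(t - 1)(t - 3) / [16] = (1/16)t^3 - (1/16)t^2 - (9/16)t + 9/16
L_2(t) = (t + 3)(t + 1)(t - 3) / [-16] = -(1/16)t^3 - (1/16)t^2 + (9/16)t + 9/16
L_3(t) = (t + 3)(t + 1)(t - 1) / [48] = (1/48)t^3 + (1/16)t^2 - (1/48)t - 1/16
f(t) = (-7)·L_0 + 7·L_1 + 2·L_2 + 5·L_3
  (-7)·L_0(t) = (7/48)t^3 - (7/16)t^2 - (7/48)t + 7/16
  7·L_1(t) = (7/16)t^3 - (7/16)t^2 - (63/16)t + 63/16
  2·L_2(t) = -(1/8)t^3 - (1/8)t^2 + (9/8)t + 9/8
  5·L_3(t) = (5/48)t^3 + (5/16)t^2 - (5/48)t - 5/16
Adding term by term: (9/16)t^3 - (11/16)t^2 - (49/16)t + 83/16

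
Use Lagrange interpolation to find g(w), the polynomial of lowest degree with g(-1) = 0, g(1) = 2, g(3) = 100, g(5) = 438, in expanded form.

g(w) = 3w^3 + 3w^2 - 2w - 2

Build the Lagrange basis polynomials:
L_0(w) = (w - 1)(w - 3)(w - 5) / [-48] = -(1/48)w^3 + (3/16)w^2 - (23/48)w + 5/16
L_1(w) = (w + 1)(w - 3)(w - 5) / [16] = (1/16)w^3 - (7/16)w^2 + (7/16)w + 15/16
L_2(w) = (w + 1)(w - 1)(w - 5) / [-16] = -(1/16)w^3 + (5/16)w^2 + (1/16)w - 5/16
L_3(w) = (w + 1)(w - 1)(w - 3) / [48] = (1/48)w^3 - (1/16)w^2 - (1/48)w + 1/16
g(w) = 0·L_0 + 2·L_1 + 100·L_2 + 438·L_3
  0·L_0(w) = 0
  2·L_1(w) = (1/8)w^3 - (7/8)w^2 + (7/8)w + 15/8
  100·L_2(w) = -(25/4)w^3 + (125/4)w^2 + (25/4)w - 125/4
  438·L_3(w) = (73/8)w^3 - (219/8)w^2 - (73/8)w + 219/8
Adding term by term: 3w^3 + 3w^2 - 2w - 2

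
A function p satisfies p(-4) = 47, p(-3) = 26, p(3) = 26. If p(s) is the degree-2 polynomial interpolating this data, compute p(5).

74

Evaluate each Lagrange basis at s = 5:
L_0(5) = (8)·(2)/[(-1)·(-7)] = 16/7
L_1(5) = (9)·(2)/[(1)·(-6)] = -3
L_2(5) = (9)·(8)/[(7)·(6)] = 12/7
Sum: 47·(16/7) + 26·(-3) + 26·(12/7) = 74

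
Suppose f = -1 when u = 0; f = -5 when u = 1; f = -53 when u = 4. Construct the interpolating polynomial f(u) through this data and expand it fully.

f(u) = -3u^2 - u - 1

L_0(u) = (u - 1)(u - 4) / [4] = (1/4)u^2 - (5/4)u + 1
L_1(u) = u(u - 4) / [-3] = -(1/3)u^2 + (4/3)u
L_2(u) = u(u - 1) / [12] = (1/12)u^2 - (1/12)u
f(u) = (-1)·L_0 + (-5)·L_1 + (-53)·L_2
  (-1)·L_0(u) = -(1/4)u^2 + (5/4)u - 1
  (-5)·L_1(u) = (5/3)u^2 - (20/3)u
  (-53)·L_2(u) = -(53/12)u^2 + (53/12)u
Adding term by term: -3u^2 - u - 1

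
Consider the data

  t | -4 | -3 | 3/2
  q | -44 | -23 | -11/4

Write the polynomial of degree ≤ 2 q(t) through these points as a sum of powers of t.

Newton's divided differences:
q[-4,-3] = (-23 - (-44)) / (-3 - (-4)) = 21
q[-3,3/2] = (-11/4 - (-23)) / (3/2 - (-3)) = 9/2
q[-4,-3,3/2] = (9/2 - 21) / (3/2 - (-4)) = -3
q(t) = -44 + 21·(t + 4) + (-3)·(t + 4)(t + 3)
Expanding: q(t) = -3t^2 + 4

q(t) = -3t^2 + 4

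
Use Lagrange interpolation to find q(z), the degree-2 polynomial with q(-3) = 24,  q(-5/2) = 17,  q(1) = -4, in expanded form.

Build the Lagrange basis polynomials:
L_0(z) = (z + 5/2)(z - 1) / [2] = (1/2)z^2 + (3/4)z - 5/4
L_1(z) = (z + 3)(z - 1) / [-7/4] = -(4/7)z^2 - (8/7)z + 12/7
L_2(z) = (z + 3)(z + 5/2) / [14] = (1/14)z^2 + (11/28)z + 15/28
q(z) = 24·L_0 + 17·L_1 + (-4)·L_2
  24·L_0(z) = 12z^2 + 18z - 30
  17·L_1(z) = -(68/7)z^2 - (136/7)z + 204/7
  (-4)·L_2(z) = -(2/7)z^2 - (11/7)z - 15/7
Adding term by term: 2z^2 - 3z - 3

q(z) = 2z^2 - 3z - 3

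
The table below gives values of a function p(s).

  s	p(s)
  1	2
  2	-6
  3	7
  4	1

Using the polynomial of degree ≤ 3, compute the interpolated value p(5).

Using Newton's divided-difference form:
p[1,2] = (-6 - 2) / (2 - 1) = -8
p[2,3] = (7 - (-6)) / (3 - 2) = 13
p[3,4] = (1 - 7) / (4 - 3) = -6
p[1,2,3] = (13 - (-8)) / (3 - 1) = 21/2
p[2,3,4] = (-6 - 13) / (4 - 2) = -19/2
p[1,2,3,4] = (-19/2 - 21/2) / (4 - 1) = -20/3
p(5) = 2 + (-8)·(4) + (21/2)·(4)·(3) + (-20/3)·(4)·(3)·(2) = -64

-64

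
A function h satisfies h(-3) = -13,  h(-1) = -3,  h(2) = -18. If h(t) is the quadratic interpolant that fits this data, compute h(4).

-48

L_0(4) = (5)·(2)/[(-2)·(-5)] = 1
L_1(4) = (7)·(2)/[(2)·(-3)] = -7/3
L_2(4) = (7)·(5)/[(5)·(3)] = 7/3
Sum: (-13)·(1) + (-3)·(-7/3) + (-18)·(7/3) = -48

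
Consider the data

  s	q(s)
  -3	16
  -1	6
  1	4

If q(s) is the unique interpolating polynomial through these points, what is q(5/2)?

31/4

L_0(5/2) = (7/2)·(3/2)/[(-2)·(-4)] = 21/32
L_1(5/2) = (11/2)·(3/2)/[(2)·(-2)] = -33/16
L_2(5/2) = (11/2)·(7/2)/[(4)·(2)] = 77/32
Sum: 16·(21/32) + 6·(-33/16) + 4·(77/32) = 31/4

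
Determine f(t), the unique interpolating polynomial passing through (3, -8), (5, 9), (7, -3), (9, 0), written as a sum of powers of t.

f(t) = (11/12)t^3 - (139/8)t^2 + (1231/12)t - 1473/8

Newton's divided differences:
f[3,5] = (9 - (-8)) / (5 - 3) = 17/2
f[5,7] = (-3 - 9) / (7 - 5) = -6
f[7,9] = (0 - (-3)) / (9 - 7) = 3/2
f[3,5,7] = (-6 - 17/2) / (7 - 3) = -29/8
f[5,7,9] = (3/2 - (-6)) / (9 - 5) = 15/8
f[3,5,7,9] = (15/8 - (-29/8)) / (9 - 3) = 11/12
f(t) = -8 + (17/2)·(t - 3) + (-29/8)·(t - 3)(t - 5) + (11/12)·(t - 3)(t - 5)(t - 7)
Expanding: f(t) = (11/12)t^3 - (139/8)t^2 + (1231/12)t - 1473/8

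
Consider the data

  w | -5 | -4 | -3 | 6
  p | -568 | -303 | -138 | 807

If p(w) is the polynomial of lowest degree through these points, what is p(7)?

L_0(7) = (11)·(10)·(1)/[(-1)·(-2)·(-11)] = -5
L_1(7) = (12)·(10)·(1)/[(1)·(-1)·(-10)] = 12
L_2(7) = (12)·(11)·(1)/[(2)·(1)·(-9)] = -22/3
L_3(7) = (12)·(11)·(10)/[(11)·(10)·(9)] = 4/3
Sum: (-568)·(-5) + (-303)·(12) + (-138)·(-22/3) + 807·(4/3) = 1292

1292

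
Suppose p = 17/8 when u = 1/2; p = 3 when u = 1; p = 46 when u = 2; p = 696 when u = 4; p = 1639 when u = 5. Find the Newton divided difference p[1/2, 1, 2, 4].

19

p[1/2,1] = (3 - 17/8) / (1 - 1/2) = 7/4
p[1,2] = (46 - 3) / (2 - 1) = 43
p[2,4] = (696 - 46) / (4 - 2) = 325
p[1/2,1,2] = (43 - 7/4) / (2 - 1/2) = 55/2
p[1,2,4] = (325 - 43) / (4 - 1) = 94
p[1/2,1,2,4] = (94 - 55/2) / (4 - 1/2) = 19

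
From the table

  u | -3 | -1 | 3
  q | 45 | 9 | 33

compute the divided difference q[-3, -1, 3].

4

q[-3,-1] = (9 - 45) / (-1 - (-3)) = -18
q[-1,3] = (33 - 9) / (3 - (-1)) = 6
q[-3,-1,3] = (6 - (-18)) / (3 - (-3)) = 4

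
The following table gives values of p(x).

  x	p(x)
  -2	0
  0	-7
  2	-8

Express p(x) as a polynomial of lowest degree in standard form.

Build the Lagrange basis polynomials:
L_0(x) = x(x - 2) / [8] = (1/8)x^2 - (1/4)x
L_1(x) = (x + 2)(x - 2) / [-4] = -(1/4)x^2 + 1
L_2(x) = (x + 2)x / [8] = (1/8)x^2 + (1/4)x
p(x) = 0·L_0 + (-7)·L_1 + (-8)·L_2
  0·L_0(x) = 0
  (-7)·L_1(x) = (7/4)x^2 - 7
  (-8)·L_2(x) = -x^2 - 2x
Adding term by term: (3/4)x^2 - 2x - 7

p(x) = (3/4)x^2 - 2x - 7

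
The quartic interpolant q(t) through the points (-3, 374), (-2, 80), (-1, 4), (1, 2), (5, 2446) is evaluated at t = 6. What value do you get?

5072

Evaluate each Lagrange basis at t = 6:
L_0(6) = (8)·(7)·(5)·(1)/[(-1)·(-2)·(-4)·(-8)] = 35/8
L_1(6) = (9)·(7)·(5)·(1)/[(1)·(-1)·(-3)·(-7)] = -15
L_2(6) = (9)·(8)·(5)·(1)/[(2)·(1)·(-2)·(-6)] = 15
L_3(6) = (9)·(8)·(7)·(1)/[(4)·(3)·(2)·(-4)] = -21/4
L_4(6) = (9)·(8)·(7)·(5)/[(8)·(7)·(6)·(4)] = 15/8
Sum: 374·(35/8) + 80·(-15) + 4·(15) + 2·(-21/4) + 2446·(15/8) = 5072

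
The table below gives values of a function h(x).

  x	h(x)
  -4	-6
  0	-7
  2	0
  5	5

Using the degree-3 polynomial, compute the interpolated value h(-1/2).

-14603/1728

Evaluate each Lagrange basis at x = -1/2:
L_0(-1/2) = (-1/2)·(-5/2)·(-11/2)/[(-4)·(-6)·(-9)] = 55/1728
L_1(-1/2) = (7/2)·(-5/2)·(-11/2)/[(4)·(-2)·(-5)] = 77/64
L_2(-1/2) = (7/2)·(-1/2)·(-11/2)/[(6)·(2)·(-3)] = -77/288
L_3(-1/2) = (7/2)·(-1/2)·(-5/2)/[(9)·(5)·(3)] = 7/216
Sum: (-6)·(55/1728) + (-7)·(77/64) + 0 + 5·(7/216) = -14603/1728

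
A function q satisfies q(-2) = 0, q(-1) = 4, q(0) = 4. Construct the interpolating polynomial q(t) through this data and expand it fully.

q(t) = -2t^2 - 2t + 4

Build the Lagrange basis polynomials:
L_0(t) = (t + 1)t / [2] = (1/2)t^2 + (1/2)t
L_1(t) = (t + 2)t / [-1] = -t^2 - 2t
L_2(t) = (t + 2)(t + 1) / [2] = (1/2)t^2 + (3/2)t + 1
q(t) = 0·L_0 + 4·L_1 + 4·L_2
  0·L_0(t) = 0
  4·L_1(t) = -4t^2 - 8t
  4·L_2(t) = 2t^2 + 6t + 4
Adding term by term: -2t^2 - 2t + 4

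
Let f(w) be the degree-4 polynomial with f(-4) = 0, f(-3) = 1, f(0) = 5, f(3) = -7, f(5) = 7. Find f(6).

37

Using Newton's divided-difference form:
f[-4,-3] = (1 - 0) / (-3 - (-4)) = 1
f[-3,0] = (5 - 1) / (0 - (-3)) = 4/3
f[0,3] = (-7 - 5) / (3 - 0) = -4
f[3,5] = (7 - (-7)) / (5 - 3) = 7
f[-4,-3,0] = (4/3 - 1) / (0 - (-4)) = 1/12
f[-3,0,3] = (-4 - 4/3) / (3 - (-3)) = -8/9
f[0,3,5] = (7 - (-4)) / (5 - 0) = 11/5
f[-4,-3,0,3] = (-8/9 - 1/12) / (3 - (-4)) = -5/36
f[-3,0,3,5] = (11/5 - (-8/9)) / (5 - (-3)) = 139/360
f[-4,-3,0,3,5] = (139/360 - (-5/36)) / (5 - (-4)) = 7/120
f(6) = 0 + 1·(10) + (1/12)·(10)·(9) + (-5/36)·(10)·(9)·(6) + (7/120)·(10)·(9)·(6)·(3) = 37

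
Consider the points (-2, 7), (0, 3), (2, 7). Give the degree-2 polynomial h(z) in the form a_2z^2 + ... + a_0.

L_0(z) = z(z - 2) / [8] = (1/8)z^2 - (1/4)z
L_1(z) = (z + 2)(z - 2) / [-4] = -(1/4)z^2 + 1
L_2(z) = (z + 2)z / [8] = (1/8)z^2 + (1/4)z
h(z) = 7·L_0 + 3·L_1 + 7·L_2
  7·L_0(z) = (7/8)z^2 - (7/4)z
  3·L_1(z) = -(3/4)z^2 + 3
  7·L_2(z) = (7/8)z^2 + (7/4)z
Adding term by term: z^2 + 3

h(z) = z^2 + 3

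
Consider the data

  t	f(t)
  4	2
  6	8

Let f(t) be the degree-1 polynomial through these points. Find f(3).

Evaluate each Lagrange basis at t = 3:
L_0(3) = (-3)/[(-2)] = 3/2
L_1(3) = (-1)/[(2)] = -1/2
Sum: 2·(3/2) + 8·(-1/2) = -1

-1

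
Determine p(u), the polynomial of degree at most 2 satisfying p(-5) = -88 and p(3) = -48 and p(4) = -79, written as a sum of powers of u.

L_0(u) = (u - 3)(u - 4) / [72] = (1/72)u^2 - (7/72)u + 1/6
L_1(u) = (u + 5)(u - 4) / [-8] = -(1/8)u^2 - (1/8)u + 5/2
L_2(u) = (u + 5)(u - 3) / [9] = (1/9)u^2 + (2/9)u - 5/3
p(u) = (-88)·L_0 + (-48)·L_1 + (-79)·L_2
  (-88)·L_0(u) = -(11/9)u^2 + (77/9)u - 44/3
  (-48)·L_1(u) = 6u^2 + 6u - 120
  (-79)·L_2(u) = -(79/9)u^2 - (158/9)u + 395/3
Adding term by term: -4u^2 - 3u - 3

p(u) = -4u^2 - 3u - 3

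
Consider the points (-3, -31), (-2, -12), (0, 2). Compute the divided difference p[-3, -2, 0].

p[-3,-2] = (-12 - (-31)) / (-2 - (-3)) = 19
p[-2,0] = (2 - (-12)) / (0 - (-2)) = 7
p[-3,-2,0] = (7 - 19) / (0 - (-3)) = -4

-4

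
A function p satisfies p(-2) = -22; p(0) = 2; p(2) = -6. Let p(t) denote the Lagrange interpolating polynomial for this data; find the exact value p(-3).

-46

L_0(-3) = (-3)·(-5)/[(-2)·(-4)] = 15/8
L_1(-3) = (-1)·(-5)/[(2)·(-2)] = -5/4
L_2(-3) = (-1)·(-3)/[(4)·(2)] = 3/8
Sum: (-22)·(15/8) + 2·(-5/4) + (-6)·(3/8) = -46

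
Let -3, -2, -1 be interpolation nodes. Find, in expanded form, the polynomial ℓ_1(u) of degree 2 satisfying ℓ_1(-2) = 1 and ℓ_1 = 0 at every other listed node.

ℓ_1(u) = -u^2 - 4u - 3

ℓ_1(u) = (u + 3)(u + 1) / [(1)·(-1)]
       = (u^2 + 4u + 3) / (-1)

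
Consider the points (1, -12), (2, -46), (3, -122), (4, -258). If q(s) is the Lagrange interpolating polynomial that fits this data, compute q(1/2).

L_0(1/2) = (-3/2)·(-5/2)·(-7/2)/[(-1)·(-2)·(-3)] = 35/16
L_1(1/2) = (-1/2)·(-5/2)·(-7/2)/[(1)·(-1)·(-2)] = -35/16
L_2(1/2) = (-1/2)·(-3/2)·(-7/2)/[(2)·(1)·(-1)] = 21/16
L_3(1/2) = (-1/2)·(-3/2)·(-5/2)/[(3)·(2)·(1)] = -5/16
Sum: (-12)·(35/16) + (-46)·(-35/16) + (-122)·(21/16) + (-258)·(-5/16) = -41/8

-41/8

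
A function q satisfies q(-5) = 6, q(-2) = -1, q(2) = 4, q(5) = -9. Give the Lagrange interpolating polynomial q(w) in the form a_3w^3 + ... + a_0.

L_0(w) = (w + 2)(w - 2)(w - 5) / [-210] = -(1/210)w^3 + (1/42)w^2 + (2/105)w - 2/21
L_1(w) = (w + 5)(w - 2)(w - 5) / [84] = (1/84)w^3 - (1/42)w^2 - (25/84)w + 25/42
L_2(w) = (w + 5)(w + 2)(w - 5) / [-84] = -(1/84)w^3 - (1/42)w^2 + (25/84)w + 25/42
L_3(w) = (w + 5)(w + 2)(w - 2) / [210] = (1/210)w^3 + (1/42)w^2 - (2/105)w - 2/21
q(w) = 6·L_0 + (-1)·L_1 + 4·L_2 + (-9)·L_3
  6·L_0(w) = -(1/35)w^3 + (1/7)w^2 + (4/35)w - 4/7
  (-1)·L_1(w) = -(1/84)w^3 + (1/42)w^2 + (25/84)w - 25/42
  4·L_2(w) = -(1/21)w^3 - (2/21)w^2 + (25/21)w + 50/21
  (-9)·L_3(w) = -(3/70)w^3 - (3/14)w^2 + (6/35)w + 6/7
Adding term by term: -(11/84)w^3 - (1/7)w^2 + (149/84)w + 29/14

q(w) = -(11/84)w^3 - (1/7)w^2 + (149/84)w + 29/14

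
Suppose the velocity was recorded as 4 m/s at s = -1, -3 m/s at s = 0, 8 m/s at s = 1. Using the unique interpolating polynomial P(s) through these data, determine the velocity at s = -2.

29

Using Newton's divided-difference form:
P[-1,0] = (-3 - 4) / (0 - (-1)) = -7
P[0,1] = (8 - (-3)) / (1 - 0) = 11
P[-1,0,1] = (11 - (-7)) / (1 - (-1)) = 9
P(-2) = 4 + (-7)·(-1) + 9·(-1)·(-2) = 29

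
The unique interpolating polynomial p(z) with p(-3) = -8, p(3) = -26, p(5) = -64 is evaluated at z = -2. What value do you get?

L_0(-2) = (-5)·(-7)/[(-6)·(-8)] = 35/48
L_1(-2) = (1)·(-7)/[(6)·(-2)] = 7/12
L_2(-2) = (1)·(-5)/[(8)·(2)] = -5/16
Sum: (-8)·(35/48) + (-26)·(7/12) + (-64)·(-5/16) = -1

-1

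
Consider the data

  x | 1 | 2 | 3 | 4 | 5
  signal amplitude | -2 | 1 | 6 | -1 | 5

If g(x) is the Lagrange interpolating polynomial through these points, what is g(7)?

351

Evaluate each Lagrange basis at x = 7:
L_0(7) = (5)·(4)·(3)·(2)/[(-1)·(-2)·(-3)·(-4)] = 5
L_1(7) = (6)·(4)·(3)·(2)/[(1)·(-1)·(-2)·(-3)] = -24
L_2(7) = (6)·(5)·(3)·(2)/[(2)·(1)·(-1)·(-2)] = 45
L_3(7) = (6)·(5)·(4)·(2)/[(3)·(2)·(1)·(-1)] = -40
L_4(7) = (6)·(5)·(4)·(3)/[(4)·(3)·(2)·(1)] = 15
Sum: (-2)·(5) + 1·(-24) + 6·(45) + (-1)·(-40) + 5·(15) = 351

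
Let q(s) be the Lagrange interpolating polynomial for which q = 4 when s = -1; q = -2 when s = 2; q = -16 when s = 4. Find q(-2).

2

Evaluate each Lagrange basis at s = -2:
L_0(-2) = (-4)·(-6)/[(-3)·(-5)] = 8/5
L_1(-2) = (-1)·(-6)/[(3)·(-2)] = -1
L_2(-2) = (-1)·(-4)/[(5)·(2)] = 2/5
Sum: 4·(8/5) + (-2)·(-1) + (-16)·(2/5) = 2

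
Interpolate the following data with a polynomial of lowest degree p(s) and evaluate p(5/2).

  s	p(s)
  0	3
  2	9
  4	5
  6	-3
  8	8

18419/2048

Evaluate each Lagrange basis at s = 5/2:
L_0(5/2) = (1/2)·(-3/2)·(-7/2)·(-11/2)/[(-2)·(-4)·(-6)·(-8)] = -77/2048
L_1(5/2) = (5/2)·(-3/2)·(-7/2)·(-11/2)/[(2)·(-2)·(-4)·(-6)] = 385/512
L_2(5/2) = (5/2)·(1/2)·(-7/2)·(-11/2)/[(4)·(2)·(-2)·(-4)] = 385/1024
L_3(5/2) = (5/2)·(1/2)·(-3/2)·(-11/2)/[(6)·(4)·(2)·(-2)] = -55/512
L_4(5/2) = (5/2)·(1/2)·(-3/2)·(-7/2)/[(8)·(6)·(4)·(2)] = 35/2048
Sum: 3·(-77/2048) + 9·(385/512) + 5·(385/1024) + (-3)·(-55/512) + 8·(35/2048) = 18419/2048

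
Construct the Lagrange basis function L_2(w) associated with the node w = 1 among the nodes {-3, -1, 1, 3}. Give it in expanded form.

L_2(w) = (w + 3)(w + 1)(w - 3) / [(4)·(2)·(-2)]
       = (w^3 + w^2 - 9w - 9) / (-16)

L_2(w) = -(1/16)w^3 - (1/16)w^2 + (9/16)w + 9/16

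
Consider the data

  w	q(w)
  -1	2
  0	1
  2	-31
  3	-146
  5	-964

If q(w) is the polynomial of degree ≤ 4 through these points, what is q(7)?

L_0(7) = (7)·(5)·(4)·(2)/[(-1)·(-3)·(-4)·(-6)] = 35/9
L_1(7) = (8)·(5)·(4)·(2)/[(1)·(-2)·(-3)·(-5)] = -32/3
L_2(7) = (8)·(7)·(4)·(2)/[(3)·(2)·(-1)·(-3)] = 224/9
L_3(7) = (8)·(7)·(5)·(2)/[(4)·(3)·(1)·(-2)] = -70/3
L_4(7) = (8)·(7)·(5)·(4)/[(6)·(5)·(3)·(2)] = 56/9
Sum: 2·(35/9) + 1·(-32/3) + (-31)·(224/9) + (-146)·(-70/3) + (-964)·(56/9) = -3366

-3366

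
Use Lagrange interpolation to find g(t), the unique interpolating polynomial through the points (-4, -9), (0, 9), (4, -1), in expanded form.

g(t) = -(7/8)t^2 + t + 9

Build the Lagrange basis polynomials:
L_0(t) = t(t - 4) / [32] = (1/32)t^2 - (1/8)t
L_1(t) = (t + 4)(t - 4) / [-16] = -(1/16)t^2 + 1
L_2(t) = (t + 4)t / [32] = (1/32)t^2 + (1/8)t
g(t) = (-9)·L_0 + 9·L_1 + (-1)·L_2
  (-9)·L_0(t) = -(9/32)t^2 + (9/8)t
  9·L_1(t) = -(9/16)t^2 + 9
  (-1)·L_2(t) = -(1/32)t^2 - (1/8)t
Adding term by term: -(7/8)t^2 + t + 9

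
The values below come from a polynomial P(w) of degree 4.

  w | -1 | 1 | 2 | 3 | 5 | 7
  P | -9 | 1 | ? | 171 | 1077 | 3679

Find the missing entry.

39

The 5 known values determine P uniquely (degree ≤ 4).
L_0(2) = (1)·(-1)·(-3)·(-5)/[(-2)·(-4)·(-6)·(-8)] = -5/128
L_1(2) = (3)·(-1)·(-3)·(-5)/[(2)·(-2)·(-4)·(-6)] = 15/32
L_2(2) = (3)·(1)·(-3)·(-5)/[(4)·(2)·(-2)·(-4)] = 45/64
L_3(2) = (3)·(1)·(-1)·(-5)/[(6)·(4)·(2)·(-2)] = -5/32
L_4(2) = (3)·(1)·(-1)·(-3)/[(8)·(6)·(4)·(2)] = 3/128
Sum: (-9)·(-5/128) + 1·(15/32) + 171·(45/64) + 1077·(-5/32) + 3679·(3/128) = 39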